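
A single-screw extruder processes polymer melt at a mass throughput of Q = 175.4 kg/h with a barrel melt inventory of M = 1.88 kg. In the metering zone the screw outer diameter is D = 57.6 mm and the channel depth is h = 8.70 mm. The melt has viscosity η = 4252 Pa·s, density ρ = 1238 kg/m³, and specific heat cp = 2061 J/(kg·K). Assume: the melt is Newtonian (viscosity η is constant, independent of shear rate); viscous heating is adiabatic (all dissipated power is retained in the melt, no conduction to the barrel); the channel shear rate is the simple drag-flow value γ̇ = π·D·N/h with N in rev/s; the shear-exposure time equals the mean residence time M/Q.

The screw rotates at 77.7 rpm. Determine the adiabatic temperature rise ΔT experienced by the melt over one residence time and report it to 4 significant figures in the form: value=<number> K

Convert throughput: Q = 175.4 kg/h = 175.4/3600 = 0.0487222 kg/s
t_res = M / Q_s = 1.88 / 0.0487222 = 38.5861 s
Convert to SI: D = 0.0576 m, h = 0.0087 m, N = 77.7/60 = 1.295 rev/s
γ̇ = π D N / h = (π)(0.0576)(1.295) / 0.0087 = 26.9354 s⁻¹
ΔT = η·γ̇²·t_res/(ρ·cp) = [4252 × 26.9354² × 38.5861] / [1238 × 2061] = 46.6521 K

value=46.65 K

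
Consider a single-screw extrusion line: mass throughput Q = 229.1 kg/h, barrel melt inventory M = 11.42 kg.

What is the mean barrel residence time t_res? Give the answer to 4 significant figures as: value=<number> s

Convert throughput: Q = 229.1 kg/h = 229.1/3600 = 0.0636389 kg/s
t_res = M / Q_s = 11.42 / 0.0636389 = 179.45 s

value=179.5 s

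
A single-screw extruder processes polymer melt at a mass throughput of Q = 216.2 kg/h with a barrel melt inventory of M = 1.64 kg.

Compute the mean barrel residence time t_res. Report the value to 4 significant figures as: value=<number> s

value=27.31 s

Convert throughput: Q = 216.2 kg/h = 216.2/3600 = 0.0600556 kg/s
Mean residence time: t_res = M/Q_s = 1.64 kg / 0.0600556 kg/s = 27.308 s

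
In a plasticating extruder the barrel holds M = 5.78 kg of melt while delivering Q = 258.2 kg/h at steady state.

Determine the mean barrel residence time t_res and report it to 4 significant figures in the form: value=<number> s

value=80.59 s

Convert throughput: Q = 258.2 kg/h = 258.2/3600 = 0.0717222 kg/s
t_res = M / Q_s = 5.78 / 0.0717222 = 80.5887 s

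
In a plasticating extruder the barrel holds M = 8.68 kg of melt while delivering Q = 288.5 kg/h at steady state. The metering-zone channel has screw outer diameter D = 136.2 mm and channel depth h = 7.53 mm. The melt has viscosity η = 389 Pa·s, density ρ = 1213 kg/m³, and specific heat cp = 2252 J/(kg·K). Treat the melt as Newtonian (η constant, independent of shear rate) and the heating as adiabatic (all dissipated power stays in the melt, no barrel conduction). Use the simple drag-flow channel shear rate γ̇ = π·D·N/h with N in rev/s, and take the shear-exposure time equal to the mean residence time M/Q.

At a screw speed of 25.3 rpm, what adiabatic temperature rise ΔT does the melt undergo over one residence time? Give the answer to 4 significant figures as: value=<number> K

Convert throughput: Q = 288.5 kg/h = 288.5/3600 = 0.0801389 kg/s
t_res = M / Q_s = 8.68 / 0.0801389 = 108.312 s
D = 136.2 mm = 0.1362 m;  h = 7.53 mm = 0.00753 m;  N = 25.3 rpm / 60 = 0.421667 rev/s
γ̇ = π·D·N / h = π · 0.1362 · 0.421667 / 0.00753 = 23.9608 s⁻¹
ΔT = η·γ̇²·t_res/(ρ·cp) = [389 × 23.9608² × 108.312] / [1213 × 2252] = 8.85522 K

value=8.855 K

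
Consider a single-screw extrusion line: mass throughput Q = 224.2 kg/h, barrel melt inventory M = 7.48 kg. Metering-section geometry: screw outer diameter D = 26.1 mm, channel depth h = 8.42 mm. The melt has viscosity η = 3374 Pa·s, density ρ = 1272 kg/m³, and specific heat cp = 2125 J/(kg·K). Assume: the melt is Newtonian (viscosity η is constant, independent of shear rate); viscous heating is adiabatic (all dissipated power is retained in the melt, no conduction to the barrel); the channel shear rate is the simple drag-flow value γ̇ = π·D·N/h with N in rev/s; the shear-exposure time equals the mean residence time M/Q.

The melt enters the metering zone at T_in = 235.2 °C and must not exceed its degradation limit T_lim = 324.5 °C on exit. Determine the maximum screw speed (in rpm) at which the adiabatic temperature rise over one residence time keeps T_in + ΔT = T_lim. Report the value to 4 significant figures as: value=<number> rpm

value=150.4 rpm

Throughput in SI: Q_s = 224.2 kg/h ÷ 3600 s/h = 0.0622778 kg/s
Mean residence time: t_res = M/Q_s = 7.48 kg / 0.0622778 kg/s = 120.107 s
Convert to metres: D = 0.0261 m, h = 0.00842 m
ΔT_a = T_lim − T_in = 324.5 − 235.2 = 89.3 K
γ̇_max² = ΔT_a·ρ·cp / (η·t_res) = [89.3 × 1272 × 2125] / [3374 × 120.107] = 595.64 s⁻²
Take the square root: γ̇_max = √(595.64) = 24.4057 s⁻¹
Solve γ̇ = πDN/h for N: N_max = γ̇_max·h/(π·D) = 24.4057 × 0.00842 / (π × 0.0261) = 2.50619 rev/s = 150.371 rpm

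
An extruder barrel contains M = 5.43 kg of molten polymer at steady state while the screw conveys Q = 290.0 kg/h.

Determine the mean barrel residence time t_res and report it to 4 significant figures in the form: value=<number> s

Convert throughput: Q = 290.0 kg/h = 290.0/3600 = 0.0805556 kg/s
Mean residence time: t_res = M/Q_s = 5.43 kg / 0.0805556 kg/s = 67.4069 s

value=67.41 s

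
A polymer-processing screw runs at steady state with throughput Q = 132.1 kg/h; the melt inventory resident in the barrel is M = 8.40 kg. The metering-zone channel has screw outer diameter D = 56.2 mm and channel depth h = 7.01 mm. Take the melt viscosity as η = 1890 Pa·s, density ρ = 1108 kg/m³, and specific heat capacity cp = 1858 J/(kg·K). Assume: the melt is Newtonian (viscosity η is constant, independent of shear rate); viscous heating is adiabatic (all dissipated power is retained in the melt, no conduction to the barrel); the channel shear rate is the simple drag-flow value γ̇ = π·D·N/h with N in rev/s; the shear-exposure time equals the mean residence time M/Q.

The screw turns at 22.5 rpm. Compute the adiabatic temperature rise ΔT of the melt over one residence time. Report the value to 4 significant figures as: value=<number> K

Q_s = Q / 3600 = 132.1 / 3600 = 0.0366944 kg/s
Mean residence time: t_res = M/Q_s = 8.40 kg / 0.0366944 kg/s = 228.917 s
D = 56.2 mm = 0.0562 m;  h = 7.01 mm = 0.00701 m;  N = 22.5 rpm / 60 = 0.375 rev/s
γ̇ = π D N / h = (π)(0.0562)(0.375) / 0.00701 = 9.44495 s⁻¹
Adiabatic rise: ΔT = η γ̇² t_res / (ρ cp) = 1890·(9.44495)²·228.917 / (1108·1858) = 18.748 K

value=18.75 K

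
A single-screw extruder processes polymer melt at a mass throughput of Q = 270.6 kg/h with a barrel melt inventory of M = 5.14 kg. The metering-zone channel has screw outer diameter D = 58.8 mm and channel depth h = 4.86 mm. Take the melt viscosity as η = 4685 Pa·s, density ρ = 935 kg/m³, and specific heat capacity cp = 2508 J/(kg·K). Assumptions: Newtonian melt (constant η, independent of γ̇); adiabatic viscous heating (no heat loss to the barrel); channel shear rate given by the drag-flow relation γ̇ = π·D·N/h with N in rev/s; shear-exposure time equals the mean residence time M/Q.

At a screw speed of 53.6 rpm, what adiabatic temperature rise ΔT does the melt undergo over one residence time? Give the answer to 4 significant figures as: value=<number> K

value=157.5 K

Convert throughput: Q = 270.6 kg/h = 270.6/3600 = 0.0751667 kg/s
t_res = M / Q_s = 5.14 ÷ 0.0751667 = 68.3814 s
D = 58.8 mm = 0.0588 m;  h = 4.86 mm = 0.00486 m;  N = 53.6 rpm / 60 = 0.893333 rev/s
γ̇ = π D N / h = (π)(0.0588)(0.893333) / 0.00486 = 33.9551 s⁻¹
ΔT = η·γ̇²·t_res / (ρ·cp) = 4685 · (33.9551)² · 68.3814 / (935 · 2508) = 157.513 K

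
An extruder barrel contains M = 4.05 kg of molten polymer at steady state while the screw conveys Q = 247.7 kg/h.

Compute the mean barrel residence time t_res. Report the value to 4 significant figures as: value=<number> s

Q_s = Q / 3600 = 247.7 / 3600 = 0.0688056 kg/s
Mean residence time: t_res = M/Q_s = 4.05 kg / 0.0688056 kg/s = 58.8615 s

value=58.86 s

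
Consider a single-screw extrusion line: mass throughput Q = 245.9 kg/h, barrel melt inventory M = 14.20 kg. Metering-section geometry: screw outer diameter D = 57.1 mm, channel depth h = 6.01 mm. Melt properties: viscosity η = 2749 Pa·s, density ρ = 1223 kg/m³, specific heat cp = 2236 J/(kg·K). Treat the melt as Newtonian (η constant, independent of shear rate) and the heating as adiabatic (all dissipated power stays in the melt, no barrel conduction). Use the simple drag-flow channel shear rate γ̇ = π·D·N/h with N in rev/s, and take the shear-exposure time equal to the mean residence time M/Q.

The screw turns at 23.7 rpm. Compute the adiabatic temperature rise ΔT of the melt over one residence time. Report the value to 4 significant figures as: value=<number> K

Convert throughput: Q = 245.9 kg/h = 245.9/3600 = 0.0683056 kg/s
t_res = M / Q_s = 14.20 ÷ 0.0683056 = 207.889 s
D = 57.1 mm = 0.0571 m;  h = 6.01 mm = 0.00601 m;  N = 23.7 rpm / 60 = 0.395 rev/s
γ̇ = π D N / h = (π)(0.0571)(0.395) / 0.00601 = 11.7899 s⁻¹
Adiabatic rise: ΔT = η γ̇² t_res / (ρ cp) = 2749·(11.7899)²·207.889 / (1223·2236) = 29.0487 K

value=29.05 K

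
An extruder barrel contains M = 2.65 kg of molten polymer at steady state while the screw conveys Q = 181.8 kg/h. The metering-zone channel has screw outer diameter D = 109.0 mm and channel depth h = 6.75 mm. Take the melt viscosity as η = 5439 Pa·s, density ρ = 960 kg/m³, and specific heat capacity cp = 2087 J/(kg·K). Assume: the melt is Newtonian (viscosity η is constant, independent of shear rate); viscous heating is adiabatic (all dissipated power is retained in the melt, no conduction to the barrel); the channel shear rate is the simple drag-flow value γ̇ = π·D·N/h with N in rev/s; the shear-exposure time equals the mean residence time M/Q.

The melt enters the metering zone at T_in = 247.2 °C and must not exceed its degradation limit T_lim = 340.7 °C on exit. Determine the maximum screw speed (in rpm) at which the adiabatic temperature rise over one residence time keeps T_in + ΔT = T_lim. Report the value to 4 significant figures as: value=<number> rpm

Convert throughput: Q = 181.8 kg/h = 181.8/3600 = 0.0505 kg/s
Mean residence time: t_res = M/Q_s = 2.65 kg / 0.0505 kg/s = 52.4752 s
Geometry in SI: D = 109.0 mm → 0.109 m, h = 6.75 mm → 0.00675 m
Allowable rise: ΔT_a = T_lim − T_in = 340.7 − 247.2 = 93.5 K
γ̇_max² = ΔT_a·ρ·cp/(η·t_res) = 93.5·960·2087/(5439·52.4752) = 656.344 s⁻²
γ̇_max = √656.344 = 25.6192 s⁻¹
Solve γ̇ = πDN/h for N: N_max = γ̇_max·h/(π·D) = 25.6192 × 0.00675 / (π × 0.109) = 0.505002 rev/s = 30.3001 rpm

value=30.30 rpm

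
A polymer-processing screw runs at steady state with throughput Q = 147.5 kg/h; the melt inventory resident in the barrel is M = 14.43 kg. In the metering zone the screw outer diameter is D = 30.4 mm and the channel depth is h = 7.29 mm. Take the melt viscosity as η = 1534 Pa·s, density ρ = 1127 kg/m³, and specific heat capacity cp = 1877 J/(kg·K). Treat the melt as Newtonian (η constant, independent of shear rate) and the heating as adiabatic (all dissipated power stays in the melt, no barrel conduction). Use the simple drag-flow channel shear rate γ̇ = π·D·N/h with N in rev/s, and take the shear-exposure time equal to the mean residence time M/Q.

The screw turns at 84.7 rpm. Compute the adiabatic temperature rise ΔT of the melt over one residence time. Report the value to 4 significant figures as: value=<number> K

value=87.35 K

Throughput in SI: Q_s = 147.5 kg/h ÷ 3600 s/h = 0.0409722 kg/s
Mean residence time: t_res = M/Q_s = 14.43 kg / 0.0409722 kg/s = 352.19 s
Convert to SI: D = 0.0304 m, h = 0.00729 m, N = 84.7/60 = 1.41167 rev/s
γ̇ = π D N / h = (π)(0.0304)(1.41167) / 0.00729 = 18.4939 s⁻¹
ΔT = η·γ̇²·t_res/(ρ·cp) = [1534 × 18.4939² × 352.19] / [1127 × 1877] = 87.3515 K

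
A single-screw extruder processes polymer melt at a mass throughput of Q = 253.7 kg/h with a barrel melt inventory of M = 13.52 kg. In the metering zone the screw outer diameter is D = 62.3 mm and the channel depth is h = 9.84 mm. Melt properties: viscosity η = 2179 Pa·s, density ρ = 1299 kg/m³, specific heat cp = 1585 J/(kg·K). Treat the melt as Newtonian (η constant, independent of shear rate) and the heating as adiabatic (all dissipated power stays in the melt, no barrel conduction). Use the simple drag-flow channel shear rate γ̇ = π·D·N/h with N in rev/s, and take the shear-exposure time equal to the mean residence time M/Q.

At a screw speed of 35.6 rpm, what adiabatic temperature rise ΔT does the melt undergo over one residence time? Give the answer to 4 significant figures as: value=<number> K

Q_s = Q / 3600 = 253.7 / 3600 = 0.0704722 kg/s
t_res = M / Q_s = 13.52 / 0.0704722 = 191.849 s
D = 62.3 mm = 0.0623 m;  h = 9.84 mm = 0.00984 m;  N = 35.6 rpm / 60 = 0.593333 rev/s
γ̇ = π D N / h = (π)(0.0623)(0.593333) / 0.00984 = 11.8016 s⁻¹
ΔT = η·γ̇²·t_res/(ρ·cp) = [2179 × 11.8016² × 191.849] / [1299 × 1585] = 28.2788 K

value=28.28 K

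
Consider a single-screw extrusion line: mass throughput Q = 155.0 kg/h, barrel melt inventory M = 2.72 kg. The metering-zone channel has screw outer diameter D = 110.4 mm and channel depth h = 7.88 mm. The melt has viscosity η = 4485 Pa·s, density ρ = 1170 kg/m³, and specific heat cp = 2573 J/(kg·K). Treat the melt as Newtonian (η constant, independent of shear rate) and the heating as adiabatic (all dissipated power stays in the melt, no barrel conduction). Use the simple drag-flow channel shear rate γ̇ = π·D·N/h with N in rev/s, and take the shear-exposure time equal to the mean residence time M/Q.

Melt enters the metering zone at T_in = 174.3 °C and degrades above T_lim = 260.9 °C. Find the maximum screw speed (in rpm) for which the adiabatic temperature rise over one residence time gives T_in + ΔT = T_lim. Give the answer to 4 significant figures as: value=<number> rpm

Throughput in SI: Q_s = 155.0 kg/h ÷ 3600 s/h = 0.0430556 kg/s
t_res = M / Q_s = 2.72 / 0.0430556 = 63.1742 s
D = 110.4 mm = 0.1104 m;  h = 7.88 mm = 0.00788 m
ΔT_a = T_lim − T_in = 260.9 °C − 174.3 °C = 86.6 K
Invert ΔT = ηγ̇²t_res/(ρcp) for γ̇: γ̇_max² = ΔT_a ρ cp / (η t_res) = 86.6·1170·2573 / (4485·63.1742) = 920.113 s⁻²
γ̇_max = sqrt(920.113) = 30.3334 s⁻¹
N_max = γ̇_max h / (πD) = 30.3334·0.00788/(π·0.1104) = 0.689173 rev/s → ×60 = 41.3504 rpm

value=41.35 rpm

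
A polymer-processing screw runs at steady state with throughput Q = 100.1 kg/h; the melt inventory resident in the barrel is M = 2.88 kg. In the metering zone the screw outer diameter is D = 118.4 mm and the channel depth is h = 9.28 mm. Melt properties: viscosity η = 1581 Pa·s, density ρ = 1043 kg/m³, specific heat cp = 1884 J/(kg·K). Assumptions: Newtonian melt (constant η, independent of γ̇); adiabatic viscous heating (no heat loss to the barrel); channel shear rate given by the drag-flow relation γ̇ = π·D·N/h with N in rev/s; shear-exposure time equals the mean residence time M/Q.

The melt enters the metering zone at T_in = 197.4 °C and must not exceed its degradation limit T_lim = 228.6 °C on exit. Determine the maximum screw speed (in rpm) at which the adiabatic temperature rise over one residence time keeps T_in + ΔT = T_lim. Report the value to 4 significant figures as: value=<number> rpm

Throughput in SI: Q_s = 100.1 kg/h ÷ 3600 s/h = 0.0278056 kg/s
Mean residence time: t_res = M/Q_s = 2.88 kg / 0.0278056 kg/s = 103.576 s
D = 118.4 mm = 0.1184 m;  h = 9.28 mm = 0.00928 m
Allowable rise: ΔT_a = T_lim − T_in = 228.6 − 197.4 = 31.2 K
γ̇_max² = ΔT_a·ρ·cp/(η·t_res) = 31.2·1043·1884/(1581·103.576) = 374.392 s⁻²
Take the square root: γ̇_max = √(374.392) = 19.3492 s⁻¹
Solve γ̇ = πDN/h for N: N_max = γ̇_max·h/(π·D) = 19.3492 × 0.00928 / (π × 0.1184) = 0.482736 rev/s = 28.9642 rpm

value=28.96 rpm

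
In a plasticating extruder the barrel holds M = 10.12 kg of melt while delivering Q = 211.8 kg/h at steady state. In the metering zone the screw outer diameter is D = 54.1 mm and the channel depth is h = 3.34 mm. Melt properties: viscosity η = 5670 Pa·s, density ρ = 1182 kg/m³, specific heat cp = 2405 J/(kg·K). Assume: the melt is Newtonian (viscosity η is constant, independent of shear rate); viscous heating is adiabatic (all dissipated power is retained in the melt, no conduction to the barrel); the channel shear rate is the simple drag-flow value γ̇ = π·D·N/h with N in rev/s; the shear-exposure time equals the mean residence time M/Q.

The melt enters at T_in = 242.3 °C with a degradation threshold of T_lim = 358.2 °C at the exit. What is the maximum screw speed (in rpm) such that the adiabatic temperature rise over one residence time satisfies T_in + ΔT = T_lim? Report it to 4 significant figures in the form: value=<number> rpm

Q_s = Q / 3600 = 211.8 / 3600 = 0.0588333 kg/s
t_res = M / Q_s = 10.12 ÷ 0.0588333 = 172.011 s
D = 54.1 mm = 0.0541 m;  h = 3.34 mm = 0.00334 m
ΔT_a = T_lim − T_in = 358.2 °C − 242.3 °C = 115.9 K
Invert ΔT = ηγ̇²t_res/(ρcp) for γ̇: γ̇_max² = ΔT_a ρ cp / (η t_res) = 115.9·1182·2405 / (5670·172.011) = 337.813 s⁻²
γ̇_max = sqrt(337.813) = 18.3797 s⁻¹
N_max = γ̇_max h / (πD) = 18.3797·0.00334/(π·0.0541) = 0.361191 rev/s → ×60 = 21.6715 rpm

value=21.67 rpm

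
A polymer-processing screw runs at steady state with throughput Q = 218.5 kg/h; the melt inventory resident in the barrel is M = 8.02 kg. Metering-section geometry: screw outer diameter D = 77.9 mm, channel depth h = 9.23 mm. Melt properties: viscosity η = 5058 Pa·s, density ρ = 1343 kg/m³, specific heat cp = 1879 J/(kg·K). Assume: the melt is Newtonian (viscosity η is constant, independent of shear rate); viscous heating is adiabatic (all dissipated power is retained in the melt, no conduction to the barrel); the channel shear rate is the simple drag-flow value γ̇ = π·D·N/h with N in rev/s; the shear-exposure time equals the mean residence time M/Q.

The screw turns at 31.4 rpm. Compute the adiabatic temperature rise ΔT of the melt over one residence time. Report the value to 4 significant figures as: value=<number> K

value=51.00 K

Q_s = Q / 3600 = 218.5 / 3600 = 0.0606944 kg/s
t_res = M / Q_s = 8.02 / 0.0606944 = 132.137 s
D = 77.9 mm = 0.0779 m;  h = 9.23 mm = 0.00923 m;  N = 31.4 rpm / 60 = 0.523333 rev/s
γ̇ = π D N / h = (π)(0.0779)(0.523333) / 0.00923 = 13.876 s⁻¹
ΔT = η·γ̇²·t_res/(ρ·cp) = [5058 × 13.876² × 132.137] / [1343 × 1879] = 50.9952 K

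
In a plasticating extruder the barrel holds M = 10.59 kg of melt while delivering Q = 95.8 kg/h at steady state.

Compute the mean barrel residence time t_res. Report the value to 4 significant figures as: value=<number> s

Q_s = Q / 3600 = 95.8 / 3600 = 0.0266111 kg/s
Mean residence time: t_res = M/Q_s = 10.59 kg / 0.0266111 kg/s = 397.954 s

value=398.0 s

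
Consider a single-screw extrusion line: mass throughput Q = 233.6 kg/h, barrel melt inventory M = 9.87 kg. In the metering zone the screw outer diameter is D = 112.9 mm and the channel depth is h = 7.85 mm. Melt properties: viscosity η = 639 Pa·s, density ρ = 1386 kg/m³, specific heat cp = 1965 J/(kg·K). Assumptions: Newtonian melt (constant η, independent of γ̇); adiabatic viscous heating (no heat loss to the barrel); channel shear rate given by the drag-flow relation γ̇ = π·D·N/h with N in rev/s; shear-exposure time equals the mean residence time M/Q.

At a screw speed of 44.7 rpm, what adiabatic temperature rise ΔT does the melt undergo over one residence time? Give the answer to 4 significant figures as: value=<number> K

value=40.44 K

Convert throughput: Q = 233.6 kg/h = 233.6/3600 = 0.0648889 kg/s
t_res = M / Q_s = 9.87 / 0.0648889 = 152.106 s
Convert to SI: D = 0.1129 m, h = 0.00785 m, N = 44.7/60 = 0.745 rev/s
Shear rate: γ̇ = πDN/h = π·0.1129·0.745/0.00785 = 33.6613 s⁻¹
ΔT = η·γ̇²·t_res / (ρ·cp) = 639 · (33.6613)² · 152.106 / (1386 · 1965) = 40.4374 K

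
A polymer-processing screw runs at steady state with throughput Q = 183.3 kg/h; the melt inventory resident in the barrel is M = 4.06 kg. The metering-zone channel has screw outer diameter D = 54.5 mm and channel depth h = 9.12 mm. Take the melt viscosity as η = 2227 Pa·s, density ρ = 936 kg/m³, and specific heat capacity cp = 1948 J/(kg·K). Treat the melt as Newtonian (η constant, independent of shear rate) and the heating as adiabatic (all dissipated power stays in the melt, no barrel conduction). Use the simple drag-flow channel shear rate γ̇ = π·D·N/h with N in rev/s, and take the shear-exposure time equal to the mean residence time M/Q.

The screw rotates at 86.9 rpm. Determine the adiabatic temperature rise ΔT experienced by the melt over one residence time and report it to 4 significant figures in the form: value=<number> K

Q_s = Q / 3600 = 183.3 / 3600 = 0.0509167 kg/s
t_res = M / Q_s = 4.06 ÷ 0.0509167 = 79.7381 s
Geometry in metres: D = 54.5 mm → 0.0545 m, h = 9.12 mm → 0.00912 m; screw speed N = 86.9 rpm = 1.44833 rev/s
γ̇ = π D N / h = (π)(0.0545)(1.44833) / 0.00912 = 27.1907 s⁻¹
ΔT = η·γ̇²·t_res/(ρ·cp) = [2227 × 27.1907² × 79.7381] / [936 × 1948] = 72.0048 K

value=72.00 K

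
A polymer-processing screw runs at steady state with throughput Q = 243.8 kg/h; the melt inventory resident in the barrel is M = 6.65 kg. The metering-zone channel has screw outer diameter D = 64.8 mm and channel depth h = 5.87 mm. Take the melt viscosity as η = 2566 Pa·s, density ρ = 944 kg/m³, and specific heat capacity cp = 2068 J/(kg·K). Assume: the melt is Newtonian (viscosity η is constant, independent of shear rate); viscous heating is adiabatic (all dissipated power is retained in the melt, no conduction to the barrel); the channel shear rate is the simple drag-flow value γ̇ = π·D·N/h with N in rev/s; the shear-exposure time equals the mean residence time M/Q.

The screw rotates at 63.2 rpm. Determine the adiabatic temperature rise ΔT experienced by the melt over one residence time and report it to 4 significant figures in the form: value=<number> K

value=172.2 K

Convert throughput: Q = 243.8 kg/h = 243.8/3600 = 0.0677222 kg/s
t_res = M / Q_s = 6.65 / 0.0677222 = 98.1952 s
Convert to SI: D = 0.0648 m, h = 0.00587 m, N = 63.2/60 = 1.05333 rev/s
γ̇ = π·D·N / h = π · 0.0648 · 1.05333 / 0.00587 = 36.5302 s⁻¹
Adiabatic rise: ΔT = η γ̇² t_res / (ρ cp) = 2566·(36.5302)²·98.1952 / (944·2068) = 172.238 K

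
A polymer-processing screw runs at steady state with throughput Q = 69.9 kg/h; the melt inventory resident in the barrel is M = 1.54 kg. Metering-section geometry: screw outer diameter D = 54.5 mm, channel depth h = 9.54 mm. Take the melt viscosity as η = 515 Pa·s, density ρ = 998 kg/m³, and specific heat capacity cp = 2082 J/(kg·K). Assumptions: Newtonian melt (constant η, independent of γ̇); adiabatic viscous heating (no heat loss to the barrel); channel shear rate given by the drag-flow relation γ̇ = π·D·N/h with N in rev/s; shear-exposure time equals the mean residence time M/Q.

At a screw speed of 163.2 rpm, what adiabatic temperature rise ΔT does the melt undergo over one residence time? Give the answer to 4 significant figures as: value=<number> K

value=46.85 K

Q_s = Q / 3600 = 69.9 / 3600 = 0.0194167 kg/s
t_res = M / Q_s = 1.54 / 0.0194167 = 79.3133 s
Geometry in metres: D = 54.5 mm → 0.0545 m, h = 9.54 mm → 0.00954 m; screw speed N = 163.2 rpm = 2.72 rev/s
Shear rate: γ̇ = πDN/h = π·0.0545·2.72/0.00954 = 48.8165 s⁻¹
ΔT = η·γ̇²·t_res/(ρ·cp) = [515 × 48.8165² × 79.3133] / [998 × 2082] = 46.8464 K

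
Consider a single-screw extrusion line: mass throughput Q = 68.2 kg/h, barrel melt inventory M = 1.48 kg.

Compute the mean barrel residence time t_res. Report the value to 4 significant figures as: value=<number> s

value=78.12 s

Q_s = Q / 3600 = 68.2 / 3600 = 0.0189444 kg/s
t_res = M / Q_s = 1.48 ÷ 0.0189444 = 78.1232 s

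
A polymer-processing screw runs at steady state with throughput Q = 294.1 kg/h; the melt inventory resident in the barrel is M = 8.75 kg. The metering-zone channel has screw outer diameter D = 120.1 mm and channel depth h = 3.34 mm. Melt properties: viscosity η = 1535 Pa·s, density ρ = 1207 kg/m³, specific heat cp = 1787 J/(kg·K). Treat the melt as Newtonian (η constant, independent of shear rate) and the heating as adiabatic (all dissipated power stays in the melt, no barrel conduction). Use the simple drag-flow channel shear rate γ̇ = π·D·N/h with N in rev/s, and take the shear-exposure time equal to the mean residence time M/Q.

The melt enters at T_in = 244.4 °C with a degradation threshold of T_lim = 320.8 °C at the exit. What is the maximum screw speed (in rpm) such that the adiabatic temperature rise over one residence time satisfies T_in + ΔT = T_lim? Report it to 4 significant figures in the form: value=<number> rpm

Q_s = Q / 3600 = 294.1 / 3600 = 0.0816944 kg/s
Mean residence time: t_res = M/Q_s = 8.75 kg / 0.0816944 kg/s = 107.106 s
Convert to metres: D = 0.1201 m, h = 0.00334 m
ΔT_a = T_lim − T_in = 320.8 °C − 244.4 °C = 76.4 K
Invert ΔT = ηγ̇²t_res/(ρcp) for γ̇: γ̇_max² = ΔT_a ρ cp / (η t_res) = 76.4·1207·1787 / (1535·107.106) = 1002.31 s⁻²
γ̇_max = √1002.31 = 31.6593 s⁻¹
Solve γ̇ = πDN/h for N: N_max = γ̇_max·h/(π·D) = 31.6593 × 0.00334 / (π × 0.1201) = 0.280256 rev/s = 16.8153 rpm

value=16.82 rpm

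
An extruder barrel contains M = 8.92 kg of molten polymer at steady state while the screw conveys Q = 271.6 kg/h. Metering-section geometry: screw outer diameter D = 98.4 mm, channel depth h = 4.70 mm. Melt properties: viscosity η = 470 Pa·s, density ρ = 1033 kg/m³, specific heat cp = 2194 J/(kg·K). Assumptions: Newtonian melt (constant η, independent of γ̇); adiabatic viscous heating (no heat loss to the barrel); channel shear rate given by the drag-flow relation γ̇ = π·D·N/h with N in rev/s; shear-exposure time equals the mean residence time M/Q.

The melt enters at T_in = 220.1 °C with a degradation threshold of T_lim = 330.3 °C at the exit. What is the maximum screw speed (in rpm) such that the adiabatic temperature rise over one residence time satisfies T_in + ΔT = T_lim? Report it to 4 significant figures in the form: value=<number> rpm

Throughput in SI: Q_s = 271.6 kg/h ÷ 3600 s/h = 0.0754444 kg/s
t_res = M / Q_s = 8.92 ÷ 0.0754444 = 118.233 s
D = 98.4 mm = 0.0984 m;  h = 4.70 mm = 0.0047 m
Allowable rise: ΔT_a = T_lim − T_in = 330.3 − 220.1 = 110.2 K
Invert ΔT = ηγ̇²t_res/(ρcp) for γ̇: γ̇_max² = ΔT_a ρ cp / (η t_res) = 110.2·1033·2194 / (470·118.233) = 4494.52 s⁻²
γ̇_max = sqrt(4494.52) = 67.0412 s⁻¹
N_max = γ̇_max·h / (π·D) = 67.0412 · 0.0047 / (π · 0.0984) = 1.01928 rev/s = 61.1569 rpm

value=61.16 rpm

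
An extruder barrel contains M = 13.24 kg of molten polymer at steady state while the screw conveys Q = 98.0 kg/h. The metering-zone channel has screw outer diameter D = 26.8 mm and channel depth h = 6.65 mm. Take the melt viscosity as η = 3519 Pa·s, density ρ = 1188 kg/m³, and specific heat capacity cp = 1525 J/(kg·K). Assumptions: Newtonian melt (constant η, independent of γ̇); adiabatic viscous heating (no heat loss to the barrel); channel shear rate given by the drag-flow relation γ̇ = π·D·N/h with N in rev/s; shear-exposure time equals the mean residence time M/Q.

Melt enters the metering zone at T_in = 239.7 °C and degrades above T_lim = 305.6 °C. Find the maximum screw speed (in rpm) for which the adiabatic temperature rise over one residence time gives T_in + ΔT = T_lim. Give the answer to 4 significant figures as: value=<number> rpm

value=39.58 rpm

Convert throughput: Q = 98.0 kg/h = 98.0/3600 = 0.0272222 kg/s
t_res = M / Q_s = 13.24 ÷ 0.0272222 = 486.367 s
Convert to metres: D = 0.0268 m, h = 0.00665 m
Allowable rise: ΔT_a = T_lim − T_in = 305.6 − 239.7 = 65.9 K
γ̇_max² = ΔT_a·ρ·cp / (η·t_res) = [65.9 × 1188 × 1525] / [3519 × 486.367] = 69.757 s⁻²
Take the square root: γ̇_max = √(69.757) = 8.35207 s⁻¹
N_max = γ̇_max h / (πD) = 8.35207·0.00665/(π·0.0268) = 0.659676 rev/s → ×60 = 39.5806 rpm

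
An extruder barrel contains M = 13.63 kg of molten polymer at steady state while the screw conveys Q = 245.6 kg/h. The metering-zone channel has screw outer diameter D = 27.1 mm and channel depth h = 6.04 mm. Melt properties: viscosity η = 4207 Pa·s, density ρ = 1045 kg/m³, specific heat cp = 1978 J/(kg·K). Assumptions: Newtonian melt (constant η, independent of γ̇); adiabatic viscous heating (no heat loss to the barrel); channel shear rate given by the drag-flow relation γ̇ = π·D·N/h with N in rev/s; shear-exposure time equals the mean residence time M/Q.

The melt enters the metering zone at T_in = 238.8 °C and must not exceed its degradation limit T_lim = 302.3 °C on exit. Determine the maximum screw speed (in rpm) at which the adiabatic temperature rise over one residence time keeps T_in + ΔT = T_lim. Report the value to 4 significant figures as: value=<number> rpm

Q_s = Q / 3600 = 245.6 / 3600 = 0.0682222 kg/s
Mean residence time: t_res = M/Q_s = 13.63 kg / 0.0682222 kg/s = 199.788 s
D = 27.1 mm = 0.0271 m;  h = 6.04 mm = 0.00604 m
Allowable rise: ΔT_a = T_lim − T_in = 302.3 − 238.8 = 63.5 K
Invert ΔT = ηγ̇²t_res/(ρcp) for γ̇: γ̇_max² = ΔT_a ρ cp / (η t_res) = 63.5·1045·1978 / (4207·199.788) = 156.161 s⁻²
γ̇_max = √156.161 = 12.4965 s⁻¹
Solve γ̇ = πDN/h for N: N_max = γ̇_max·h/(π·D) = 12.4965 × 0.00604 / (π × 0.0271) = 0.886553 rev/s = 53.1932 rpm

value=53.19 rpm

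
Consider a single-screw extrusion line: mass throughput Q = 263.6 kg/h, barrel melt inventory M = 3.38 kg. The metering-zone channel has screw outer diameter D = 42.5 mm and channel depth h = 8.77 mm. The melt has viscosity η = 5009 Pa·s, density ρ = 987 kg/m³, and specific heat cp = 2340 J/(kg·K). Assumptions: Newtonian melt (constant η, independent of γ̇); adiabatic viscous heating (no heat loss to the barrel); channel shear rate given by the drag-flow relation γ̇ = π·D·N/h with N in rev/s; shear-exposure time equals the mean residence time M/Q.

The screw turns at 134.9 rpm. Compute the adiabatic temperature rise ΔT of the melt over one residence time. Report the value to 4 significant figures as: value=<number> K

Convert throughput: Q = 263.6 kg/h = 263.6/3600 = 0.0732222 kg/s
Mean residence time: t_res = M/Q_s = 3.38 kg / 0.0732222 kg/s = 46.1608 s
Geometry in metres: D = 42.5 mm → 0.0425 m, h = 8.77 mm → 0.00877 m; screw speed N = 134.9 rpm = 2.24833 rev/s
Shear rate: γ̇ = πDN/h = π·0.0425·2.24833/0.00877 = 34.2294 s⁻¹
Adiabatic rise: ΔT = η γ̇² t_res / (ρ cp) = 5009·(34.2294)²·46.1608 / (987·2340) = 117.298 K

value=117.3 K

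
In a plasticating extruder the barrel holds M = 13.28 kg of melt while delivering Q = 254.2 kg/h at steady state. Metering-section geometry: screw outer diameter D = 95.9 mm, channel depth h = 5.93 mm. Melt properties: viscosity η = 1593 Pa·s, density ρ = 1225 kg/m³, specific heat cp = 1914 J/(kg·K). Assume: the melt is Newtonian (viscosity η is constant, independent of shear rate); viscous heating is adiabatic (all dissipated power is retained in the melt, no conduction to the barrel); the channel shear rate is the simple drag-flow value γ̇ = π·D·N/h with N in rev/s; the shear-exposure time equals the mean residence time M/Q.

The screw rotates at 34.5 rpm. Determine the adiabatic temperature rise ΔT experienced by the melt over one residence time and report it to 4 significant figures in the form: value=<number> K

Throughput in SI: Q_s = 254.2 kg/h ÷ 3600 s/h = 0.0706111 kg/s
Mean residence time: t_res = M/Q_s = 13.28 kg / 0.0706111 kg/s = 188.072 s
Geometry in metres: D = 95.9 mm → 0.0959 m, h = 5.93 mm → 0.00593 m; screw speed N = 34.5 rpm = 0.575 rev/s
γ̇ = π D N / h = (π)(0.0959)(0.575) / 0.00593 = 29.2134 s⁻¹
Adiabatic rise: ΔT = η γ̇² t_res / (ρ cp) = 1593·(29.2134)²·188.072 / (1225·1914) = 109.05 K

value=109.1 K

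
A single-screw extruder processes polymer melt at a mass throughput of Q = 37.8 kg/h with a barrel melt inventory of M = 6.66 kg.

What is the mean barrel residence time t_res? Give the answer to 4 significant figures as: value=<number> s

Throughput in SI: Q_s = 37.8 kg/h ÷ 3600 s/h = 0.0105 kg/s
t_res = M / Q_s = 6.66 / 0.0105 = 634.286 s

value=634.3 s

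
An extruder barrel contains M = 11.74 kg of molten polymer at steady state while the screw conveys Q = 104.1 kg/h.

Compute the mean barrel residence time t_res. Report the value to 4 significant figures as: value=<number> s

value=406.0 s

Q_s = Q / 3600 = 104.1 / 3600 = 0.0289167 kg/s
t_res = M / Q_s = 11.74 / 0.0289167 = 405.994 s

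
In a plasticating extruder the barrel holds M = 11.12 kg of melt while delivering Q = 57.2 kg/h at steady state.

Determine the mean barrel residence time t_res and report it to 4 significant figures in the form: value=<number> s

value=699.9 s

Q_s = Q / 3600 = 57.2 / 3600 = 0.0158889 kg/s
t_res = M / Q_s = 11.12 ÷ 0.0158889 = 699.86 s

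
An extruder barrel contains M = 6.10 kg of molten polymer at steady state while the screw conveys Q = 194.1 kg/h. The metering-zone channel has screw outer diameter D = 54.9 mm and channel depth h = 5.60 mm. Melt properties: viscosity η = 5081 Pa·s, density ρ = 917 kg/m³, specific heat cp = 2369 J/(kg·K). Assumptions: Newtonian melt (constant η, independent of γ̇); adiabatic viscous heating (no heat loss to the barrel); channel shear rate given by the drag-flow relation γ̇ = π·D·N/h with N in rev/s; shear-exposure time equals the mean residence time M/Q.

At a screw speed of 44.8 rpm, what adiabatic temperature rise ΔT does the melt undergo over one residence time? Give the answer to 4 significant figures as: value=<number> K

Q_s = Q / 3600 = 194.1 / 3600 = 0.0539167 kg/s
Mean residence time: t_res = M/Q_s = 6.10 kg / 0.0539167 kg/s = 113.138 s
D = 54.9 mm = 0.0549 m;  h = 5.60 mm = 0.0056 m;  N = 44.8 rpm / 60 = 0.746667 rev/s
γ̇ = π·D·N / h = π · 0.0549 · 0.746667 / 0.0056 = 22.9965 s⁻¹
Adiabatic rise: ΔT = η γ̇² t_res / (ρ cp) = 5081·(22.9965)²·113.138 / (917·2369) = 139.941 K

value=139.9 K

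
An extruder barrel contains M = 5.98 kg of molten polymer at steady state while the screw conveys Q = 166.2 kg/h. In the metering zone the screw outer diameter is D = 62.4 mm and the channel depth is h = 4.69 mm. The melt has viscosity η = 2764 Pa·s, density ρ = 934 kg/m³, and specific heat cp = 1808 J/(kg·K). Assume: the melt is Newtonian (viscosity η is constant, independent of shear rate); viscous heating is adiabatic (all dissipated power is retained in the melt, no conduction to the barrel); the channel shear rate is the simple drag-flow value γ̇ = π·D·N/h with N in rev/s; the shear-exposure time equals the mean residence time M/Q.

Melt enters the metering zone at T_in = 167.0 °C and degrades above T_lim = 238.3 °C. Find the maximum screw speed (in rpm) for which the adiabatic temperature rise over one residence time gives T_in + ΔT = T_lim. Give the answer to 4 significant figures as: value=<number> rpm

value=26.32 rpm

Throughput in SI: Q_s = 166.2 kg/h ÷ 3600 s/h = 0.0461667 kg/s
Mean residence time: t_res = M/Q_s = 5.98 kg / 0.0461667 kg/s = 129.531 s
D = 62.4 mm = 0.0624 m;  h = 4.69 mm = 0.00469 m
Allowable rise: ΔT_a = T_lim − T_in = 238.3 − 167.0 = 71.3 K
γ̇_max² = ΔT_a·ρ·cp/(η·t_res) = 71.3·934·1808/(2764·129.531) = 336.298 s⁻²
γ̇_max = sqrt(336.298) = 18.3384 s⁻¹
N_max = γ̇_max h / (πD) = 18.3384·0.00469/(π·0.0624) = 0.438733 rev/s → ×60 = 26.324 rpm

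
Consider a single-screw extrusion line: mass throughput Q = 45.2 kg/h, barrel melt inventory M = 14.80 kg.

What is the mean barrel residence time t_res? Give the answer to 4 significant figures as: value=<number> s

value=1179. s

Throughput in SI: Q_s = 45.2 kg/h ÷ 3600 s/h = 0.0125556 kg/s
t_res = M / Q_s = 14.80 / 0.0125556 = 1178.76 s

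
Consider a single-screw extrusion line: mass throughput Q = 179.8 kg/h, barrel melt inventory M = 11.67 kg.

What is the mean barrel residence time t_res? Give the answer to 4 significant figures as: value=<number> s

Q_s = Q / 3600 = 179.8 / 3600 = 0.0499444 kg/s
t_res = M / Q_s = 11.67 / 0.0499444 = 233.66 s

value=233.7 s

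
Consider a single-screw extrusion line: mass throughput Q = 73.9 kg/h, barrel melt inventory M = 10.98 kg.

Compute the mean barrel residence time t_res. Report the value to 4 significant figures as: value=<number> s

Throughput in SI: Q_s = 73.9 kg/h ÷ 3600 s/h = 0.0205278 kg/s
t_res = M / Q_s = 10.98 / 0.0205278 = 534.885 s

value=534.9 s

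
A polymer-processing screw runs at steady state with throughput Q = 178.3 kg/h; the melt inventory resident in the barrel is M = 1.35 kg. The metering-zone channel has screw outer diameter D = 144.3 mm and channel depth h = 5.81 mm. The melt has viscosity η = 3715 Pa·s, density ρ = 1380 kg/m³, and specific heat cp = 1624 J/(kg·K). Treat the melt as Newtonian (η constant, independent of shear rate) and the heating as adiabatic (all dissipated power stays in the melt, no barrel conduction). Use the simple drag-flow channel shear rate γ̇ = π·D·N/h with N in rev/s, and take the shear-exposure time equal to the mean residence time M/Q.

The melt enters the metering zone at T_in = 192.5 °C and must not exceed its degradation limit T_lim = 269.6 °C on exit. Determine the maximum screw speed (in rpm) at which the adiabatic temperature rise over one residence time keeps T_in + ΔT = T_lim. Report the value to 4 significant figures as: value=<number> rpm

Throughput in SI: Q_s = 178.3 kg/h ÷ 3600 s/h = 0.0495278 kg/s
t_res = M / Q_s = 1.35 / 0.0495278 = 27.2574 s
Convert to metres: D = 0.1443 m, h = 0.00581 m
Allowable rise: ΔT_a = T_lim − T_in = 269.6 − 192.5 = 77.1 K
Invert ΔT = ηγ̇²t_res/(ρcp) for γ̇: γ̇_max² = ΔT_a ρ cp / (η t_res) = 77.1·1380·1624 / (3715·27.2574) = 1706.38 s⁻²
γ̇_max = sqrt(1706.38) = 41.3084 s⁻¹
Solve γ̇ = πDN/h for N: N_max = γ̇_max·h/(π·D) = 41.3084 × 0.00581 / (π × 0.1443) = 0.529417 rev/s = 31.765 rpm

value=31.77 rpm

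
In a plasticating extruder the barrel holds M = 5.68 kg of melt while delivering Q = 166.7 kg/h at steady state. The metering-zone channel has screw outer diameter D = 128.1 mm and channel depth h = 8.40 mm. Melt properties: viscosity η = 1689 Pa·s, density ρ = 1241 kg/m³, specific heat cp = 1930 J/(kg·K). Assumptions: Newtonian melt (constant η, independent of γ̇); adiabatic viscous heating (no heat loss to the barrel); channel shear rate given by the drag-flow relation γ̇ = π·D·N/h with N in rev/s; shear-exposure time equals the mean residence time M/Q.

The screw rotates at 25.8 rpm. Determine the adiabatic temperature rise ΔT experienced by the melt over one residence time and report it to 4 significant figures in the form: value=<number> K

value=36.71 K

Q_s = Q / 3600 = 166.7 / 3600 = 0.0463056 kg/s
t_res = M / Q_s = 5.68 ÷ 0.0463056 = 122.663 s
Convert to SI: D = 0.1281 m, h = 0.0084 m, N = 25.8/60 = 0.43 rev/s
γ̇ = π·D·N / h = π · 0.1281 · 0.43 / 0.0084 = 20.601 s⁻¹
ΔT = η·γ̇²·t_res / (ρ·cp) = 1689 · (20.601)² · 122.663 / (1241 · 1930) = 36.7107 K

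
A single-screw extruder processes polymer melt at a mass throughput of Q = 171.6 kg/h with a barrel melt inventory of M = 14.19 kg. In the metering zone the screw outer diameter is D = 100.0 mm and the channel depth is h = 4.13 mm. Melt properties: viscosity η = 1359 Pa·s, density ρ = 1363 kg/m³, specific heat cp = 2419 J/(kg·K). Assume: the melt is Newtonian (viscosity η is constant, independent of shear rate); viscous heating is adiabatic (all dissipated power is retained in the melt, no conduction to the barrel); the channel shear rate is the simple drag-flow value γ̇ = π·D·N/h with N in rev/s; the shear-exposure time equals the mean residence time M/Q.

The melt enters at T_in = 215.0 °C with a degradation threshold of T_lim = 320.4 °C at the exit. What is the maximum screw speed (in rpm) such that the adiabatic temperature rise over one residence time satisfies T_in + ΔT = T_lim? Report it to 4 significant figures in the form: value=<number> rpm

Throughput in SI: Q_s = 171.6 kg/h ÷ 3600 s/h = 0.0476667 kg/s
t_res = M / Q_s = 14.19 ÷ 0.0476667 = 297.692 s
D = 100.0 mm = 0.1 m;  h = 4.13 mm = 0.00413 m
Allowable rise: ΔT_a = T_lim − T_in = 320.4 − 215.0 = 105.4 K
γ̇_max² = ΔT_a·ρ·cp/(η·t_res) = 105.4·1363·2419/(1359·297.692) = 858.984 s⁻²
γ̇_max = √858.984 = 29.3084 s⁻¹
N_max = γ̇_max·h / (π·D) = 29.3084 · 0.00413 / (π · 0.1) = 0.385295 rev/s = 23.1177 rpm

value=23.12 rpm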